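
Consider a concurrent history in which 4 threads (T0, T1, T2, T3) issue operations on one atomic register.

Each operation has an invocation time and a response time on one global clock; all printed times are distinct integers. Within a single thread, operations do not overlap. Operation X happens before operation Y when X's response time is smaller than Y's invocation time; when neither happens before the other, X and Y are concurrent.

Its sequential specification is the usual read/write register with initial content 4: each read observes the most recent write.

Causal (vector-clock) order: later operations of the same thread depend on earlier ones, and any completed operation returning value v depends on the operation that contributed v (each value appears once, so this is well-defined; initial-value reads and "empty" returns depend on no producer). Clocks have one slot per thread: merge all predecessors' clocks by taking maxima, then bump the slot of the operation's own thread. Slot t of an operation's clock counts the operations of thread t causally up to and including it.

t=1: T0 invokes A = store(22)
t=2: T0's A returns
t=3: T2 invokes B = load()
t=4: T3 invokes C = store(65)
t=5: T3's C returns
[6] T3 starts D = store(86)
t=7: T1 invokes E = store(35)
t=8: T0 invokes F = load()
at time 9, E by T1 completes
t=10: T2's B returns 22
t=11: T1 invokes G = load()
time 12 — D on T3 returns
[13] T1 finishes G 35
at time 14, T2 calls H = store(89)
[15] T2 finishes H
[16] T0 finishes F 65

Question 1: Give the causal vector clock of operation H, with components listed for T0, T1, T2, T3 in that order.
(1, 0, 2, 0)

no predecessors for C (invoked 4): T3 increments from zero → (0, 0, 0, 1)
no predecessors for E (invoked 7): T1 increments from zero → (0, 1, 0, 0)
no predecessors for A (invoked 1): T0 increments from zero → (1, 0, 0, 0)
from VC(C)=(0, 0, 0, 1), D (invoked 6) maxes components and bumps T3 → (0, 0, 0, 2)
from VC(E)=(0, 1, 0, 0), G (invoked 11) maxes components and bumps T1 → (0, 2, 0, 0)
from VC(A)=(1, 0, 0, 0), B (invoked 3) maxes components and bumps T2 → (1, 0, 1, 0)
from VC(B)=(1, 0, 1, 0), H (invoked 14) maxes components and bumps T2 → (1, 0, 2, 0)
from VC(A)=(1, 0, 0, 0), VC(C)=(0, 0, 0, 1), F (invoked 8) maxes components and bumps T0 → (2, 0, 0, 1)
target: VC(H) = (1, 0, 2, 0)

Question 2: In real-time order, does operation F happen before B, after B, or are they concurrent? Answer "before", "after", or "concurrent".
concurrent

F spans [8,16], B spans [3,10]
the intervals overlap in both directions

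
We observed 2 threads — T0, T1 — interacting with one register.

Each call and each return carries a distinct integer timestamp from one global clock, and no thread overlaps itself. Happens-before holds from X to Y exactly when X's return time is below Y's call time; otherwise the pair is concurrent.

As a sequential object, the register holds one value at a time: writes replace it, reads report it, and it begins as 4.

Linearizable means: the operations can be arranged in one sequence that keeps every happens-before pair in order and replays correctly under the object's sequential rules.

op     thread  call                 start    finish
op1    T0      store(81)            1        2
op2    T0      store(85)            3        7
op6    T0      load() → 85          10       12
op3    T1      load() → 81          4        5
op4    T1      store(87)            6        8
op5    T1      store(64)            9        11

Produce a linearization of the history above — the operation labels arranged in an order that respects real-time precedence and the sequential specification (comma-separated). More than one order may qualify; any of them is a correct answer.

after step 1 (op1 store(81)): value 81
after step 2 (op3 load() → 81): value 81
after step 3 (op4 store(87)): value 87
after step 4 (op2 store(85)): value 85
after step 5 (op6 load() → 85): value 85
after step 6 (op5 store(64)): value 64

op1, op3, op4, op2, op6, op5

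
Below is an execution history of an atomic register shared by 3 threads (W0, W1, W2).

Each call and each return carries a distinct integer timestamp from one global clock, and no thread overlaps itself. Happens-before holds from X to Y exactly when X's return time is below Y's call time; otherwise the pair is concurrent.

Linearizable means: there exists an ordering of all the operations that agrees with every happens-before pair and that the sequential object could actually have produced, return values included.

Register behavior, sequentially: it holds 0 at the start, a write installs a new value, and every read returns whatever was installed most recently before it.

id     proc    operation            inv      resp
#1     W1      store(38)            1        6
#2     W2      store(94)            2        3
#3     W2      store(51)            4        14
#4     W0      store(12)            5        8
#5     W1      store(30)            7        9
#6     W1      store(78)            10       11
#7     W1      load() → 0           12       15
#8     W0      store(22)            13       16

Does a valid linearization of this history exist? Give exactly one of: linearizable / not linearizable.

not linearizable

already the first 15 events (up to #7's response at time 15) admit no linearization; the first 14 still do
checked exhaustively: 28 real-time-consistent orders of 7 completed operations, zero legal atomic register replays
no completion choice of the 1 pending operation (#8) rescues it — every subset was tried
e.g. #1, #2, #3, #4, #5, #6, #7 (pending dropped): illegal at step 7, since #7 load() → 0 cannot apply there
e.g. #1, #2, #3, #5, #4, #6, #7 (pending dropped): illegal at step 7, since #7 load() → 0 cannot apply there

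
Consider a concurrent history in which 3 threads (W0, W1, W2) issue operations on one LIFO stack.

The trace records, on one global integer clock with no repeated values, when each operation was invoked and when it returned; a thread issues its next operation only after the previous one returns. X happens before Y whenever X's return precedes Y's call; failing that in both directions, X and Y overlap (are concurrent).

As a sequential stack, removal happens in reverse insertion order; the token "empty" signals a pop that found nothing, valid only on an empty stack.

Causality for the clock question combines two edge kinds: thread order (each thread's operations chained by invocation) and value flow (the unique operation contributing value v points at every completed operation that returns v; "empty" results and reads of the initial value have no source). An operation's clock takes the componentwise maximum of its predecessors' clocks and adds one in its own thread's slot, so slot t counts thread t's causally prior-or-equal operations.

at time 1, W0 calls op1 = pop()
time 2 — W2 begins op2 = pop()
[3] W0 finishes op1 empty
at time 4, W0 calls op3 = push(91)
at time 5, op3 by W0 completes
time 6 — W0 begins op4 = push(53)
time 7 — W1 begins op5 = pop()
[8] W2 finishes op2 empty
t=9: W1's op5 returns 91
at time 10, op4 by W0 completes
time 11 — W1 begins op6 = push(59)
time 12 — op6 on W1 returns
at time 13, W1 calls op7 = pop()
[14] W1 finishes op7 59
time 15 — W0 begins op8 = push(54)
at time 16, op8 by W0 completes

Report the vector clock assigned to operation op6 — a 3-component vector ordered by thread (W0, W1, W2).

(2, 2, 0)

invoked at 2, op2 has no predecessors; its own W2 bump gives (0, 0, 1)
invoked at 1, op1 has no predecessors; its own W0 bump gives (1, 0, 0)
invoked at 4, op3 merges VC(op1)=(1, 0, 0) and bumps W0's slot → (2, 0, 0)
invoked at 7, op5 merges VC(op3)=(2, 0, 0) and bumps W1's slot → (2, 1, 0)
invoked at 6, op4 merges VC(op3)=(2, 0, 0) and bumps W0's slot → (3, 0, 0)
invoked at 11, op6 merges VC(op5)=(2, 1, 0) and bumps W1's slot → (2, 2, 0)
invoked at 15, op8 merges VC(op4)=(3, 0, 0) and bumps W0's slot → (4, 0, 0)
invoked at 13, op7 merges VC(op6)=(2, 2, 0) and bumps W1's slot → (2, 3, 0)
target: VC(op6) = (2, 2, 0)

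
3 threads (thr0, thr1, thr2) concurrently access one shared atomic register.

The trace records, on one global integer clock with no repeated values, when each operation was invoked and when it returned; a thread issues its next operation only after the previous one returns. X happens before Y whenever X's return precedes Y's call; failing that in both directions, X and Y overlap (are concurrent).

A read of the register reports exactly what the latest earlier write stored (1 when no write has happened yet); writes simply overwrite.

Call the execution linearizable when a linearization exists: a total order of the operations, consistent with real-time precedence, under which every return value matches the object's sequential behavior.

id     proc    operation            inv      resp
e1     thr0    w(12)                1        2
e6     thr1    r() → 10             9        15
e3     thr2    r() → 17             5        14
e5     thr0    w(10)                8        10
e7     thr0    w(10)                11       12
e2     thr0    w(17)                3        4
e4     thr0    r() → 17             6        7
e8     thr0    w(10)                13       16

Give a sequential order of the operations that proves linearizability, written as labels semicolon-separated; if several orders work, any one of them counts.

after step 1 (e1 w(12)): value 12
after step 2 (e2 w(17)): value 17
after step 3 (e3 r() → 17): value 17
after step 4 (e4 r() → 17): value 17
after step 5 (e5 w(10)): value 10
after step 6 (e6 r() → 10): value 10
after step 7 (e7 w(10)): value 10
after step 8 (e8 w(10)): value 10

e1; e2; e3; e4; e5; e6; e7; e8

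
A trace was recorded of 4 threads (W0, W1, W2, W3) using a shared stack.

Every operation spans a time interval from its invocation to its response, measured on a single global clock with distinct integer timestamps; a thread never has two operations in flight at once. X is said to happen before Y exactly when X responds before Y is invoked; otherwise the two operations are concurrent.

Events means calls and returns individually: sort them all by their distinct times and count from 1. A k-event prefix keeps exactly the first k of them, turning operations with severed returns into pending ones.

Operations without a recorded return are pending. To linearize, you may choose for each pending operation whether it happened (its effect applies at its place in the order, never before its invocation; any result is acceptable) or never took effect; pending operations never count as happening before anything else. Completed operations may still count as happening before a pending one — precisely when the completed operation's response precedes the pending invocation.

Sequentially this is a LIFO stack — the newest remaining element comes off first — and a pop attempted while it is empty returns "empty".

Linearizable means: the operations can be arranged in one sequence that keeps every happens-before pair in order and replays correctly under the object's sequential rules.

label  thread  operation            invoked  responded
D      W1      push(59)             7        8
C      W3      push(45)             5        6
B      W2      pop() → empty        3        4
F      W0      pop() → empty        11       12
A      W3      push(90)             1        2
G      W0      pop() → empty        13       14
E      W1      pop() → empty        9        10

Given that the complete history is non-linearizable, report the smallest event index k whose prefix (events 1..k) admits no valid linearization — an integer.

4

events 1..3 are linearizable, e.g. via A:
1. A push(90), leaving stack <90>
once event 4 joins (B's response, time 4), exhaustive search finds no witness
sample order A, B stalls at step 2 — B pop() → empty has no legal effect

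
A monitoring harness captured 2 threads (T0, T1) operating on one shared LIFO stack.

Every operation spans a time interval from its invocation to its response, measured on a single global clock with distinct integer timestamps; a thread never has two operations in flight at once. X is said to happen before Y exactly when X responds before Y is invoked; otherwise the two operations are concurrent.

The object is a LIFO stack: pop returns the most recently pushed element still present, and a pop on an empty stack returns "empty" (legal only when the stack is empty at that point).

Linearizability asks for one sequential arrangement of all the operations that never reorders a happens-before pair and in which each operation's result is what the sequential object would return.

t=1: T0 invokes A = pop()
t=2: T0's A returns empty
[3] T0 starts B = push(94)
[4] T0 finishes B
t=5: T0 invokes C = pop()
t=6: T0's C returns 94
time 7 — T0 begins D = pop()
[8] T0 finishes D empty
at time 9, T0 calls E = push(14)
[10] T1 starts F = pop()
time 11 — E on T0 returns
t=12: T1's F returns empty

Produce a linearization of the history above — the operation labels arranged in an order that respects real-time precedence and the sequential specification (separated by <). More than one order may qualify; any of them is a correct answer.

after step 1 (A pop() → empty): stack <>
after step 2 (B push(94)): stack <94>
after step 3 (C pop() → 94): stack <>
after step 4 (D pop() → empty): stack <>
after step 5 (F pop() → empty): stack <>
after step 6 (E push(14)): stack <14>

A < B < C < D < F < E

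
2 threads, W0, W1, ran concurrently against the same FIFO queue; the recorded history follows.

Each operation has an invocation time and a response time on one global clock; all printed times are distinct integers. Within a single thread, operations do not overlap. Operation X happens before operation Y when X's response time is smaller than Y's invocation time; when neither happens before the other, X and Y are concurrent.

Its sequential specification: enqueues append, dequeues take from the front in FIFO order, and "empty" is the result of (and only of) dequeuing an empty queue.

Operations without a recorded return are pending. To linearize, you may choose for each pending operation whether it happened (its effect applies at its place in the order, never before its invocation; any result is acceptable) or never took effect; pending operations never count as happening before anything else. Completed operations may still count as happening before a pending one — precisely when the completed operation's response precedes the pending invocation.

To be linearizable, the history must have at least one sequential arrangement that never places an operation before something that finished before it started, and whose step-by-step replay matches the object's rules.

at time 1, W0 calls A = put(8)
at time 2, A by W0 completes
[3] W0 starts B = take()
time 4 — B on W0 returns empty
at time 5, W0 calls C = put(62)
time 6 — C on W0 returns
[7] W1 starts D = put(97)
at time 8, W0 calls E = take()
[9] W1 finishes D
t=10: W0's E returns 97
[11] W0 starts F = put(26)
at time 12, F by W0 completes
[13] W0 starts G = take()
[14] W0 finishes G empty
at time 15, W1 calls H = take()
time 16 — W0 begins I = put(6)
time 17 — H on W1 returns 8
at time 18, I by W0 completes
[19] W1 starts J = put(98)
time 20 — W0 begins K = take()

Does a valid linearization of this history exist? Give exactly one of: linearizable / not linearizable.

not linearizable

cut after 3 events: linearizable; cut after 4 events (B responds, time 4): not linearizable
a single order respects real time; the 2 completed FIFO queue operations fail replay along it
e.g. A, B: illegal at step 2, since B take() → empty cannot apply there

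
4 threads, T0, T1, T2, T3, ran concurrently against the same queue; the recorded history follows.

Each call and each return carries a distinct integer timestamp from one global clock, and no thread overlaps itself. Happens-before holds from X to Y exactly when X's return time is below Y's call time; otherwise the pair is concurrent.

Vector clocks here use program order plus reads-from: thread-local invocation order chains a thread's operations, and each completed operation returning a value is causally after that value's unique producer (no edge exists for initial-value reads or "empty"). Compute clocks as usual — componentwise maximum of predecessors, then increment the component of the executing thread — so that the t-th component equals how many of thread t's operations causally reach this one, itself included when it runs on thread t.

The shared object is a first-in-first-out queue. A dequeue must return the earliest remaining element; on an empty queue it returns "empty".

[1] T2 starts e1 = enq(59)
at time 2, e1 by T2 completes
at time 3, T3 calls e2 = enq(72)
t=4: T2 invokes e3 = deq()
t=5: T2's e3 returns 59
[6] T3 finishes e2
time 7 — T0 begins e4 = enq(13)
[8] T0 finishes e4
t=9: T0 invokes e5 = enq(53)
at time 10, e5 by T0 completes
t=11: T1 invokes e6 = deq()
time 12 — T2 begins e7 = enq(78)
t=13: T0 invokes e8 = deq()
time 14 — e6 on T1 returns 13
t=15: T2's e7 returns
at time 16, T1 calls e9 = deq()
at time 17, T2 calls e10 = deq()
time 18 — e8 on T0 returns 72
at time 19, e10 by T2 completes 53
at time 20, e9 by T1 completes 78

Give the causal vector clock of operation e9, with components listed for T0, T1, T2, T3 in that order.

(1, 2, 3, 0)

e2, invoked 3, has no incoming edges; only T3's bump applies → (0, 0, 0, 1)
e1, invoked 1, has no incoming edges; only T2's bump applies → (0, 0, 1, 0)
e4, invoked 7, has no incoming edges; only T0's bump applies → (1, 0, 0, 0)
e3 (invocation 4): componentwise max over VC(e1)=(0, 0, 1, 0), +1 at T2, giving (0, 0, 2, 0)
e6 (invocation 11): componentwise max over VC(e4)=(1, 0, 0, 0), +1 at T1, giving (1, 1, 0, 0)
e5 (invocation 9): componentwise max over VC(e4)=(1, 0, 0, 0), +1 at T0, giving (2, 0, 0, 0)
e7 (invocation 12): componentwise max over VC(e3)=(0, 0, 2, 0), +1 at T2, giving (0, 0, 3, 0)
e8 (invocation 13): componentwise max over VC(e2)=(0, 0, 0, 1), VC(e5)=(2, 0, 0, 0), +1 at T0, giving (3, 0, 0, 1)
e9 (invocation 16): componentwise max over VC(e6)=(1, 1, 0, 0), VC(e7)=(0, 0, 3, 0), +1 at T1, giving (1, 2, 3, 0)
e10 (invocation 17): componentwise max over VC(e5)=(2, 0, 0, 0), VC(e7)=(0, 0, 3, 0), +1 at T2, giving (2, 0, 4, 0)
target: VC(e9) = (1, 2, 3, 0)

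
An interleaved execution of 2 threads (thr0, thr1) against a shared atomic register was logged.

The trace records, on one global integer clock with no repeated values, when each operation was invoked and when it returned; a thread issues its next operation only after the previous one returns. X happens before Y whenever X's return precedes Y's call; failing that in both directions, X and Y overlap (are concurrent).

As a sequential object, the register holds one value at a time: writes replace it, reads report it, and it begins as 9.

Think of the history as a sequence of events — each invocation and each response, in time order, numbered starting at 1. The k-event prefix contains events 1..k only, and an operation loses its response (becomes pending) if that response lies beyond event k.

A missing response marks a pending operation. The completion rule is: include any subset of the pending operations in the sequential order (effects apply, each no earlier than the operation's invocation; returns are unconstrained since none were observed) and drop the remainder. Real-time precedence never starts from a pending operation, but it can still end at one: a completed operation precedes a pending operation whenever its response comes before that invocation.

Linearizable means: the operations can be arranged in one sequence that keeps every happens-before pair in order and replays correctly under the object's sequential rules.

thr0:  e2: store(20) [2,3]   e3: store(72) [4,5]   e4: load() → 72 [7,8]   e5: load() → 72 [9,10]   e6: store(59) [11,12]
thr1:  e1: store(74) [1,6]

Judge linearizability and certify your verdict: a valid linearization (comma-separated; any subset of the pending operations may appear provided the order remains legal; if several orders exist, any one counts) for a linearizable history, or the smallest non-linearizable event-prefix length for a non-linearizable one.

1. e1 store(74), leaving value 74
2. e2 store(20), leaving value 20
3. e3 store(72), leaving value 72
4. e4 load() → 72, leaving value 72
5. e5 load() → 72, leaving value 72
6. e6 store(59), leaving value 59

linearizable — witness: e1, e2, e3, e4, e5, e6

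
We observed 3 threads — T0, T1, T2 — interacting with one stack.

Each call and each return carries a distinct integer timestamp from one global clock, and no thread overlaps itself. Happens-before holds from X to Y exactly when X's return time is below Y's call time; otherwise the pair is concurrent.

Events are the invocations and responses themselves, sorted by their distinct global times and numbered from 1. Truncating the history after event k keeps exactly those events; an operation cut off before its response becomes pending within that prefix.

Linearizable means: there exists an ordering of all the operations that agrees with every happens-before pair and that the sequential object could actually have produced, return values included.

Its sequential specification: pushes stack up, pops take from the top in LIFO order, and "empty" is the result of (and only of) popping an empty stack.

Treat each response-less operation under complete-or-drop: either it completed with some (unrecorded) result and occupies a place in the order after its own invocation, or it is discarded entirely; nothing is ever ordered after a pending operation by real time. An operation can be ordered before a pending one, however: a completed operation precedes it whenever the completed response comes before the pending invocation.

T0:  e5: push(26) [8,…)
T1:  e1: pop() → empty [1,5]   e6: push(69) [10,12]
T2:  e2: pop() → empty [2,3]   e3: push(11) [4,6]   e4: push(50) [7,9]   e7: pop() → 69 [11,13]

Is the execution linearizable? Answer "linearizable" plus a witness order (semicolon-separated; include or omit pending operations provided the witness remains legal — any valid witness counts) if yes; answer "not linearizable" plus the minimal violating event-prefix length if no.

after step 1 (e1 pop() → empty): stack <>
after step 2 (e2 pop() → empty): stack <>
after step 3 (e3 push(11)): stack <11>
after step 4 (e4 push(50)): stack <11,50>
after step 5 (e5 push(26) (pending, included)): stack <11,50,26>
after step 6 (e6 push(69)): stack <11,50,26,69>
after step 7 (e7 pop() → 69): stack <11,50,26>

linearizable — witness: e1; e2; e3; e4; e5; e6; e7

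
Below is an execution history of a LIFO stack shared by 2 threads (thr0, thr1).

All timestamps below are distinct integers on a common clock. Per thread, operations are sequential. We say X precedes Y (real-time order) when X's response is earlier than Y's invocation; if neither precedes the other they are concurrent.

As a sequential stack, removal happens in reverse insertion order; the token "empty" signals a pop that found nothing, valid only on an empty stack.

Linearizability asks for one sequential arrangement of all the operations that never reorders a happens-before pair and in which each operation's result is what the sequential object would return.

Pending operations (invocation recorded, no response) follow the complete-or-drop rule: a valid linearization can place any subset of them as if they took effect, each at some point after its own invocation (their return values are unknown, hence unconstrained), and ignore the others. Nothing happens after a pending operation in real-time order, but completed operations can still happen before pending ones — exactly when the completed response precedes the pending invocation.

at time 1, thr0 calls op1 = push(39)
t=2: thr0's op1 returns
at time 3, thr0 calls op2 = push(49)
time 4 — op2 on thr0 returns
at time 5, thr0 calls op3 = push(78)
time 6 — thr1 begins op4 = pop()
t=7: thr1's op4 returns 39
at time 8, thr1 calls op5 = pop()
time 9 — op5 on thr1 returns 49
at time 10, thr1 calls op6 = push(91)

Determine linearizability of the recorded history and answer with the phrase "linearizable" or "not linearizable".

not linearizable

events 1..6 are fine; event 7 — the response of op4 at time 7 — makes the prefix non-linearizable
a single order respects real time; the 3 completed LIFO stack operations fail replay along it
every completion of the 1 pending operation (op3) was checked; none linearizes
for example op1, op2, op4 (pending dropped) fails at step 3: op4 pop() → 39 is not legal there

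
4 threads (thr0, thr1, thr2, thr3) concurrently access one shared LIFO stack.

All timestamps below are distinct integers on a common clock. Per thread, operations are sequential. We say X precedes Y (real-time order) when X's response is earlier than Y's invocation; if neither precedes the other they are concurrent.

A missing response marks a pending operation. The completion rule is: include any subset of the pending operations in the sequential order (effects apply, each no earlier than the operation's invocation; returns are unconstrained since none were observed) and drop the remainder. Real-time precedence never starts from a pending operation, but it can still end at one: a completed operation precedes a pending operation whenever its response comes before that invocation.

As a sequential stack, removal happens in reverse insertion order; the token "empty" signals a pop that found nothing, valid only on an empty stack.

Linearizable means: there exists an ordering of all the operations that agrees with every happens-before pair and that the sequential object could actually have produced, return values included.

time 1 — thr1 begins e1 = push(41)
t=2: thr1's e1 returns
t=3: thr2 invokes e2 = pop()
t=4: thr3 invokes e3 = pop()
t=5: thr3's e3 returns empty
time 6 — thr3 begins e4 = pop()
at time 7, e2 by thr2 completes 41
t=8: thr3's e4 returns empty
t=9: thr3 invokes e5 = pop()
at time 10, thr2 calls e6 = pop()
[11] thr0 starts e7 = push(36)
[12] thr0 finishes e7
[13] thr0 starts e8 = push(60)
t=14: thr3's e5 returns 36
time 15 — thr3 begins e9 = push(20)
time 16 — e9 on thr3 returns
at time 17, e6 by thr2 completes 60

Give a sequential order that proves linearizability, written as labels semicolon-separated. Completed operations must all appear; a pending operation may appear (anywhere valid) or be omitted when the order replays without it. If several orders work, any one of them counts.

step 1: e1 push(41) — stack <41>
step 2: e2 pop() → 41 — stack <>
step 3: e3 pop() → empty — stack <>
step 4: e4 pop() → empty — stack <>
step 5: e7 push(36) — stack <36>
step 6: e5 pop() → 36 — stack <>
step 7: e8 push(60) (pending, included) — stack <60>
step 8: e6 pop() → 60 — stack <>
step 9: e9 push(20) — stack <20>

e1; e2; e3; e4; e7; e5; e8; e6; e9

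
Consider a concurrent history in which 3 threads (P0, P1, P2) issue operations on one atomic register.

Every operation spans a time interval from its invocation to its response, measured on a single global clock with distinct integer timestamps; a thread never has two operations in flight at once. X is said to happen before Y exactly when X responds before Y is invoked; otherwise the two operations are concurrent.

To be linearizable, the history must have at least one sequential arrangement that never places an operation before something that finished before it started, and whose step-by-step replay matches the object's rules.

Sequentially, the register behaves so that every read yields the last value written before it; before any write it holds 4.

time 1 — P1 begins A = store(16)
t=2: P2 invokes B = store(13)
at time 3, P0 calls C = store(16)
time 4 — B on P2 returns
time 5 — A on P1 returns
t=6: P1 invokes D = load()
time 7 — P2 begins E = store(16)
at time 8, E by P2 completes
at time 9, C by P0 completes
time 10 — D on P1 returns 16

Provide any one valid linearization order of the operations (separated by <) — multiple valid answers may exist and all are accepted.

1. A store(16), leaving value 16
2. B store(13), leaving value 13
3. C store(16), leaving value 16
4. D load() → 16, leaving value 16
5. E store(16), leaving value 16

A < B < C < D < E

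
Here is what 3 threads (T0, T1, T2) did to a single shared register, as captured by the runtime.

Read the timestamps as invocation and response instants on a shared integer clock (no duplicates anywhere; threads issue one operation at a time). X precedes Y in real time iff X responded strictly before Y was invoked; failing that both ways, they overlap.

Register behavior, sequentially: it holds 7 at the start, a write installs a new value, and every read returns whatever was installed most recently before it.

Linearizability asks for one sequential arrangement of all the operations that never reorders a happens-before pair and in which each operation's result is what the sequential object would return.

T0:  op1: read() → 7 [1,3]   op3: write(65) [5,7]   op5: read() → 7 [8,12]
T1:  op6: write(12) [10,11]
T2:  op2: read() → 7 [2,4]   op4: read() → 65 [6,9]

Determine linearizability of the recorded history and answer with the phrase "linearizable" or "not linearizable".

not linearizable

prefix check: 1..11 passes, 1..12 fails once op5's time-12 response joins
10 orders of the 6 completed register ops respect real time; none is legal
e.g. op1, op2, op3, op4, op5, op6: illegal at step 5, since op5 read() → 7 cannot apply there
e.g. op1, op2, op3, op4, op6, op5: illegal at step 6, since op5 read() → 7 cannot apply there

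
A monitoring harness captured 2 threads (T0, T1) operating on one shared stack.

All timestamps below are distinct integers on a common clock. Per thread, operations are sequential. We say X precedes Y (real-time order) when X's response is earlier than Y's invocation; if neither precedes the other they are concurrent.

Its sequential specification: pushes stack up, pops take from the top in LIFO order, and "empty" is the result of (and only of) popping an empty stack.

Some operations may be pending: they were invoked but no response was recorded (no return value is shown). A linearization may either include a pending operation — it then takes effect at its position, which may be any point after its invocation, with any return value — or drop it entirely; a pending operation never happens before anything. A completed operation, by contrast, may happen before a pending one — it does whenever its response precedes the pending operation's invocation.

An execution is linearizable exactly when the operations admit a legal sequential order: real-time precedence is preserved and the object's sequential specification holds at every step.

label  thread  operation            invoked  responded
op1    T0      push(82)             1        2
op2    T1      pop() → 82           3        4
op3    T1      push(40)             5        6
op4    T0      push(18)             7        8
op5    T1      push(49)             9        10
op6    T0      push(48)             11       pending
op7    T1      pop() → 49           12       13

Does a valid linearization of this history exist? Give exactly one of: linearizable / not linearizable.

one valid linearization: op1, op2, op3, op4, op5, op7
step 1: op1 push(82) — stack <82>
step 2: op2 pop() → 82 — stack <>
step 3: op3 push(40) — stack <40>
step 4: op4 push(18) — stack <40,18>
step 5: op5 push(49) — stack <40,18,49>
step 6: op7 pop() → 49 — stack <40,18>

linearizable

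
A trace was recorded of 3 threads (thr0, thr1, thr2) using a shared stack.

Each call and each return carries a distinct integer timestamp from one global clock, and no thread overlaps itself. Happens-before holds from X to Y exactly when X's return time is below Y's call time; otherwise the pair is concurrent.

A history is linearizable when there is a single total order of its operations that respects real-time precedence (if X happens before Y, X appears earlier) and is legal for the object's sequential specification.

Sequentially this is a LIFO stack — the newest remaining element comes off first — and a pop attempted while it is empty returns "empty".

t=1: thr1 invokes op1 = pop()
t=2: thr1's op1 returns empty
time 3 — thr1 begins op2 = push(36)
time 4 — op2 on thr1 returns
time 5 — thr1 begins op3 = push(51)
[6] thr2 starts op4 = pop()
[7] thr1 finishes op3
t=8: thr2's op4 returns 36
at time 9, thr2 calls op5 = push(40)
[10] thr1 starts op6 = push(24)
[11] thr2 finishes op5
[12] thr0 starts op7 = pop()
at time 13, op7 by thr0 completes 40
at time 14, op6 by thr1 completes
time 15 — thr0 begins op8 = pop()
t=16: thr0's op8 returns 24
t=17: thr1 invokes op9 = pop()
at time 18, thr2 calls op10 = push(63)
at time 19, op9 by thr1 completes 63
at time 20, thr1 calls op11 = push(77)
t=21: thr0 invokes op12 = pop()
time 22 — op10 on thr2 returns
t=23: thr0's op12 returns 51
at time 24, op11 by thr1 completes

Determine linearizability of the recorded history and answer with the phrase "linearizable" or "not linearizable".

linearizable

witness order: op1, op2, op4, op3, op5, op7, op6, op8, op10, op9, op12, op11
after step 1 (op1 pop() → empty): stack <>
after step 2 (op2 push(36)): stack <36>
after step 3 (op4 pop() → 36): stack <>
after step 4 (op3 push(51)): stack <51>
after step 5 (op5 push(40)): stack <51,40>
after step 6 (op7 pop() → 40): stack <51>
after step 7 (op6 push(24)): stack <51,24>
after step 8 (op8 pop() → 24): stack <51>
after step 9 (op10 push(63)): stack <51,63>
after step 10 (op9 pop() → 63): stack <51>
after step 11 (op12 pop() → 51): stack <>
after step 12 (op11 push(77)): stack <77>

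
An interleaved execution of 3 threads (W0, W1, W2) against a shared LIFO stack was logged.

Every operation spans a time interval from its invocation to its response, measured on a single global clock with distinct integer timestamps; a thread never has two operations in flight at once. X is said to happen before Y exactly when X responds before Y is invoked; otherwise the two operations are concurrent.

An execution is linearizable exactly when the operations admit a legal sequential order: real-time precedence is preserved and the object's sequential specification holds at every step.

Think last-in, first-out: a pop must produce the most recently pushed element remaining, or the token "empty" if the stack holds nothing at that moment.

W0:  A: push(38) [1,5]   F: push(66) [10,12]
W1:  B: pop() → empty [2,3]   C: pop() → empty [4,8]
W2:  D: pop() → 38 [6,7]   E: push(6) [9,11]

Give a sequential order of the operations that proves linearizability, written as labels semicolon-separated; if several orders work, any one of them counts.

B; A; D; C; E; F

step 1: B pop() → empty — stack <>
step 2: A push(38) — stack <38>
step 3: D pop() → 38 — stack <>
step 4: C pop() → empty — stack <>
step 5: E push(6) — stack <6>
step 6: F push(66) — stack <6,66>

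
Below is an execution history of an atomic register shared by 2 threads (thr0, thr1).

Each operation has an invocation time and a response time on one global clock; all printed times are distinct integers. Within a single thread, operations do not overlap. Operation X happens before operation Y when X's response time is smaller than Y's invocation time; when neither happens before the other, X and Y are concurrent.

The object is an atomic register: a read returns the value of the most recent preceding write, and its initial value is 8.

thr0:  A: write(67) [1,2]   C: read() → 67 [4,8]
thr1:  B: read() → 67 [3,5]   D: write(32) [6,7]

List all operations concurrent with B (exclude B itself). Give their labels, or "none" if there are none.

C

B spans [3,5]; an op avoiding the whole window 3..5 is ordered, any other is concurrent
A [1,2]: before
C [4,8]: concurrent
D [6,7]: after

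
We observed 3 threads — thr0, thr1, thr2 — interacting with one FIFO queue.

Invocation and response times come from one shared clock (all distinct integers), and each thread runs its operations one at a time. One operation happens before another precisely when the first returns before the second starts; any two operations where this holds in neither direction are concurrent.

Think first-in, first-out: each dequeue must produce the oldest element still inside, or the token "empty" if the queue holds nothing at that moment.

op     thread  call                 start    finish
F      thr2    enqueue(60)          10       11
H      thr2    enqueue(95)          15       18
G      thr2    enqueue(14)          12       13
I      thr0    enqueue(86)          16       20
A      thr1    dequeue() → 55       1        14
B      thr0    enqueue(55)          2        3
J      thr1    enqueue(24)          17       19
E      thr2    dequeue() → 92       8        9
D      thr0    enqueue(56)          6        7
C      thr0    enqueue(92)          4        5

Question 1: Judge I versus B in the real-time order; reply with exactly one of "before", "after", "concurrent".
Answer: after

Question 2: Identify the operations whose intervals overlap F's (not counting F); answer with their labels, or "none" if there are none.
Answer: A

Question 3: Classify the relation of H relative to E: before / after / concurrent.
Answer: after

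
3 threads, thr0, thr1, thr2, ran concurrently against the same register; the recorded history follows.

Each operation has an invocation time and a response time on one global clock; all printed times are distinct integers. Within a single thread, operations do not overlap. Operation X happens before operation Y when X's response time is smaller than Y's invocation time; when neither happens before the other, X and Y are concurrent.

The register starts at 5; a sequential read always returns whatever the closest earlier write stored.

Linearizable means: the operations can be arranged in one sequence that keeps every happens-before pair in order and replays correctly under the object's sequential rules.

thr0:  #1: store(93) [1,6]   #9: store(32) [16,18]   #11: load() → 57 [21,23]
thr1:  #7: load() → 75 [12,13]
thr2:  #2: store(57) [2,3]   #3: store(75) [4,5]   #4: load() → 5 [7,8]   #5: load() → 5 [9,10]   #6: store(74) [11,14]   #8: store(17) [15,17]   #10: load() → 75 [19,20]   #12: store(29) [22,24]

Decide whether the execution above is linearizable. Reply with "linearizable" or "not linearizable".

not linearizable

events 1..7 are fine; event 8 — the response of #4 at time 8 — makes the prefix non-linearizable
4 completed operations, 3 real-time-consistent orders — every register replay fails
take #1, #2, #3, #4: step 4 already fails, because #4 load() → 5 cannot occur there
take #2, #1, #3, #4: step 4 already fails, because #4 load() → 5 cannot occur there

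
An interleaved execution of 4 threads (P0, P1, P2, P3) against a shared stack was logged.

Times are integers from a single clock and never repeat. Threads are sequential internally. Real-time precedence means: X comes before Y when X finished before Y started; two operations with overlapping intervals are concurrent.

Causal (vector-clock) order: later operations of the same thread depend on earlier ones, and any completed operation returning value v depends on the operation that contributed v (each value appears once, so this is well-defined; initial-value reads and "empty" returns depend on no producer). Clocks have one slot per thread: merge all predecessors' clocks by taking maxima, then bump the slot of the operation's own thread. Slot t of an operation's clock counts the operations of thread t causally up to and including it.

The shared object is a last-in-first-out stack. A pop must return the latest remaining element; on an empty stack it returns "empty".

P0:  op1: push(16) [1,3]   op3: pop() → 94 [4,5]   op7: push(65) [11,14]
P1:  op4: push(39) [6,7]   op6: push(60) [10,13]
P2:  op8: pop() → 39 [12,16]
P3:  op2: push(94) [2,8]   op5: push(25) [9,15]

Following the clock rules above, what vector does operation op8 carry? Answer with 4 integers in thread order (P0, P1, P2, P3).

(0, 1, 1, 0)

invoked at 2, op2 has no predecessors; its own P3 bump gives (0, 0, 0, 1)
invoked at 6, op4 has no predecessors; its own P1 bump gives (0, 1, 0, 0)
invoked at 1, op1 has no predecessors; its own P0 bump gives (1, 0, 0, 0)
VC(op5, invoked at 9): max of VC(op2)=(0, 0, 0, 1), then +1 on thread P3 → (0, 0, 0, 2)
VC(op8, invoked at 12): max of VC(op4)=(0, 1, 0, 0), then +1 on thread P2 → (0, 1, 1, 0)
VC(op6, invoked at 10): max of VC(op4)=(0, 1, 0, 0), then +1 on thread P1 → (0, 2, 0, 0)
VC(op3, invoked at 4): max of VC(op1)=(1, 0, 0, 0), VC(op2)=(0, 0, 0, 1), then +1 on thread P0 → (2, 0, 0, 1)
VC(op7, invoked at 11): max of VC(op3)=(2, 0, 0, 1), then +1 on thread P0 → (3, 0, 0, 1)
target: VC(op8) = (0, 1, 1, 0)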